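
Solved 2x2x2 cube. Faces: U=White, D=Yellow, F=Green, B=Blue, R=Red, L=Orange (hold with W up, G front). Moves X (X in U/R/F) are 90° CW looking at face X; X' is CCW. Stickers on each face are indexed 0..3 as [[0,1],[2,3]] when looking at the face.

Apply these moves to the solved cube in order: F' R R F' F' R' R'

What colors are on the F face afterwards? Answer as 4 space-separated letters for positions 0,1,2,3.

Answer: B G B G

Derivation:
After move 1 (F'): F=GGGG U=WWRR R=YRYR D=OOYY L=OWOW
After move 2 (R): R=YYRR U=WGRG F=GOGY D=OBYB B=RBWB
After move 3 (R): R=RYRY U=WORY F=GBGB D=OWYR B=GBGB
After move 4 (F'): F=BBGG U=WORR R=WYOY D=WWYR L=OYOR
After move 5 (F'): F=BGBG U=WOWO R=WYWY D=YRYR L=OROR
After move 6 (R'): R=YYWW U=WGWG F=BOBO D=YGYG B=RBRB
After move 7 (R'): R=YWYW U=WRWR F=BGBG D=YOYO B=GBGB
Query: F face = BGBG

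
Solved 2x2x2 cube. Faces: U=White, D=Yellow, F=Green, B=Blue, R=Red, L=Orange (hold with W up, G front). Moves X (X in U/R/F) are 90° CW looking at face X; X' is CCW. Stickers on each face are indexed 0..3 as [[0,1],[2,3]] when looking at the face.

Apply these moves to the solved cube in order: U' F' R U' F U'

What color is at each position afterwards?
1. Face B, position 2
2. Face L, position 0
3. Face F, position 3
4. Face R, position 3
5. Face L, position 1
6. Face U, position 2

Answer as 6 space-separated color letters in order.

Answer: W Y W G Y G

Derivation:
After move 1 (U'): U=WWWW F=OOGG R=GGRR B=RRBB L=BBOO
After move 2 (F'): F=OGOG U=WWGR R=YGYR D=BOYY L=BWOW
After move 3 (R): R=YYRG U=WGGG F=OOOY D=BBYR B=RRWB
After move 4 (U'): U=GGWG F=BWOY R=OORG B=YYWB L=RROW
After move 5 (F): F=OBYW U=GGWR R=WOGG D=ROYR L=RBOB
After move 6 (U'): U=GRGW F=RBYW R=OBGG B=WOWB L=YYOB
Query 1: B[2] = W
Query 2: L[0] = Y
Query 3: F[3] = W
Query 4: R[3] = G
Query 5: L[1] = Y
Query 6: U[2] = G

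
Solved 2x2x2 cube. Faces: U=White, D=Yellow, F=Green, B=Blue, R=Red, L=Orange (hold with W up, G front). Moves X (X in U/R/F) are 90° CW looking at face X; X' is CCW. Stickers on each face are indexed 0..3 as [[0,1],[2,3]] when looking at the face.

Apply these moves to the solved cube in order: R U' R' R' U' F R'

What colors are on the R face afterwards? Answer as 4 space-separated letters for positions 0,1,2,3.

Answer: W G G W

Derivation:
After move 1 (R): R=RRRR U=WGWG F=GYGY D=YBYB B=WBWB
After move 2 (U'): U=GGWW F=OOGY R=GYRR B=RRWB L=WBOO
After move 3 (R'): R=YRGR U=GWWR F=OGGW D=YOYY B=BRBB
After move 4 (R'): R=RRYG U=GBWB F=OWGR D=YGYW B=YROB
After move 5 (U'): U=BBGW F=WBGR R=OWYG B=RROB L=YROO
After move 6 (F): F=GWRB U=BBOR R=GWWG D=YOYW L=YYOG
After move 7 (R'): R=WGGW U=BOOR F=GBRR D=YWYB B=WROB
Query: R face = WGGW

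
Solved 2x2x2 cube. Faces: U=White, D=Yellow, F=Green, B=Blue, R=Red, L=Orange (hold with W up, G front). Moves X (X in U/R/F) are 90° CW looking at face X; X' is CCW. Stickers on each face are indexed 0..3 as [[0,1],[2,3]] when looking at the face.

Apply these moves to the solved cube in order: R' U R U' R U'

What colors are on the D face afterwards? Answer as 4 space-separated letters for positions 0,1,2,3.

After move 1 (R'): R=RRRR U=WBWB F=GWGW D=YGYG B=YBYB
After move 2 (U): U=WWBB F=RRGW R=YBRR B=OOYB L=GWOO
After move 3 (R): R=RYRB U=WRBW F=RGGG D=YYYO B=BOWB
After move 4 (U'): U=RWWB F=GWGG R=RGRB B=RYWB L=BOOO
After move 5 (R): R=RRBG U=RWWG F=GYGO D=YWYR B=BYWB
After move 6 (U'): U=WGRW F=BOGO R=GYBG B=RRWB L=BYOO
Query: D face = YWYR

Answer: Y W Y R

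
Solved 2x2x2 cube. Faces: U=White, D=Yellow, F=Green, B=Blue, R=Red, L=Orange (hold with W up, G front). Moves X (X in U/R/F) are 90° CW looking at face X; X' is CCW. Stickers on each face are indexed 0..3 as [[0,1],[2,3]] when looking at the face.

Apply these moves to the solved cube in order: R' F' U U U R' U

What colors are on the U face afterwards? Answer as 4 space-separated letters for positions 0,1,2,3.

After move 1 (R'): R=RRRR U=WBWB F=GWGW D=YGYG B=YBYB
After move 2 (F'): F=WWGG U=WBRR R=GRYR D=OOYG L=OBOW
After move 3 (U): U=RWRB F=GRGG R=YBYR B=OBYB L=WWOW
After move 4 (U): U=RRBW F=YBGG R=OBYR B=WWYB L=GROW
After move 5 (U): U=BRWR F=OBGG R=WWYR B=GRYB L=YBOW
After move 6 (R'): R=WRWY U=BYWG F=ORGR D=OBYG B=GROB
After move 7 (U): U=WBGY F=WRGR R=GRWY B=YBOB L=OROW
Query: U face = WBGY

Answer: W B G Y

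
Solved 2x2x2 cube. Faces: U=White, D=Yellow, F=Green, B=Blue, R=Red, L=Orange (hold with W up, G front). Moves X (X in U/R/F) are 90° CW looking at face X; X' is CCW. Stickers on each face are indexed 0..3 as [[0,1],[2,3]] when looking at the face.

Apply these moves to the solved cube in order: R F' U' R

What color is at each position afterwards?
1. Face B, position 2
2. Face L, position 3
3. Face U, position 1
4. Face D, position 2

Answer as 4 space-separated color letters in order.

After move 1 (R): R=RRRR U=WGWG F=GYGY D=YBYB B=WBWB
After move 2 (F'): F=YYGG U=WGRR R=BRYR D=OOYB L=OGOW
After move 3 (U'): U=GRWR F=OGGG R=YYYR B=BRWB L=WBOW
After move 4 (R): R=YYRY U=GGWG F=OOGB D=OWYB B=RRRB
Query 1: B[2] = R
Query 2: L[3] = W
Query 3: U[1] = G
Query 4: D[2] = Y

Answer: R W G Y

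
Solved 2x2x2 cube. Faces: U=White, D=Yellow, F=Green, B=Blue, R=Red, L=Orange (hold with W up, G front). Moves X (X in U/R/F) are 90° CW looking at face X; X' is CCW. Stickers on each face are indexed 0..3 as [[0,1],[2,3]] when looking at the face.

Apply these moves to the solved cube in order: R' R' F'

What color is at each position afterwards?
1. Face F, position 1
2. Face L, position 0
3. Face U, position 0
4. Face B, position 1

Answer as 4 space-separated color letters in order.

After move 1 (R'): R=RRRR U=WBWB F=GWGW D=YGYG B=YBYB
After move 2 (R'): R=RRRR U=WYWY F=GBGB D=YWYW B=GBGB
After move 3 (F'): F=BBGG U=WYRR R=WRYR D=OOYW L=OYOW
Query 1: F[1] = B
Query 2: L[0] = O
Query 3: U[0] = W
Query 4: B[1] = B

Answer: B O W B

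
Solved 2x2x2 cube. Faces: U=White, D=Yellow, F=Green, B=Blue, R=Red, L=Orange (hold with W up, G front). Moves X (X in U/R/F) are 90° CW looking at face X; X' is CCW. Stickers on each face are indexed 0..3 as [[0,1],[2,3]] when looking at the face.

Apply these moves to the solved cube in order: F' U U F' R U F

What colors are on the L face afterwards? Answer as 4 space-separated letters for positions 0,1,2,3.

Answer: B R O B

Derivation:
After move 1 (F'): F=GGGG U=WWRR R=YRYR D=OOYY L=OWOW
After move 2 (U): U=RWRW F=YRGG R=BBYR B=OWBB L=GGOW
After move 3 (U): U=RRWW F=BBGG R=OWYR B=GGBB L=YROW
After move 4 (F'): F=BGBG U=RROY R=OWOR D=RWYY L=YWOW
After move 5 (R): R=OORW U=RGOG F=BWBY D=RBYG B=YGRB
After move 6 (U): U=ORGG F=OOBY R=YGRW B=YWRB L=BWOW
After move 7 (F): F=BOYO U=ORWW R=GGGW D=RYYG L=BROB
Query: L face = BROB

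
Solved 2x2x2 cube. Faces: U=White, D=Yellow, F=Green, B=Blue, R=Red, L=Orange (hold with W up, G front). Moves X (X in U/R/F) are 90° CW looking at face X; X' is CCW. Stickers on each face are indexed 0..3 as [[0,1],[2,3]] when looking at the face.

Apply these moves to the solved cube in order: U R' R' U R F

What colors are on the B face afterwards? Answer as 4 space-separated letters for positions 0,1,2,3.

Answer: Y G W B

Derivation:
After move 1 (U): U=WWWW F=RRGG R=BBRR B=OOBB L=GGOO
After move 2 (R'): R=BRBR U=WBWO F=RWGW D=YRYG B=YOYB
After move 3 (R'): R=RRBB U=WYWY F=RBGO D=YWYW B=GORB
After move 4 (U): U=WWYY F=RRGO R=GOBB B=GGRB L=RBOO
After move 5 (R): R=BGBO U=WRYO F=RWGW D=YRYG B=YGWB
After move 6 (F): F=GRWW U=WROB R=YGOO D=BBYG L=RYOR
Query: B face = YGWB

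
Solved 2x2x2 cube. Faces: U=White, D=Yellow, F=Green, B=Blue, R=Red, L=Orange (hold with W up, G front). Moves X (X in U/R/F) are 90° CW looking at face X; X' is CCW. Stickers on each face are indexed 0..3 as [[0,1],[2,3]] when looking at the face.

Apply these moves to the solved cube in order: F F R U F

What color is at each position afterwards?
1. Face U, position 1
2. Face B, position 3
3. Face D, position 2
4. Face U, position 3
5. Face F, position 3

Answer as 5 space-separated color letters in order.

After move 1 (F): F=GGGG U=WWOO R=WRWR D=RRYY L=OYOY
After move 2 (F): F=GGGG U=WWYY R=OROR D=WWYY L=OROR
After move 3 (R): R=OORR U=WGYG F=GWGY D=WBYB B=YBWB
After move 4 (U): U=YWGG F=OOGY R=YBRR B=ORWB L=GWOR
After move 5 (F): F=GOYO U=YWRW R=GBGR D=RYYB L=GWOB
Query 1: U[1] = W
Query 2: B[3] = B
Query 3: D[2] = Y
Query 4: U[3] = W
Query 5: F[3] = O

Answer: W B Y W O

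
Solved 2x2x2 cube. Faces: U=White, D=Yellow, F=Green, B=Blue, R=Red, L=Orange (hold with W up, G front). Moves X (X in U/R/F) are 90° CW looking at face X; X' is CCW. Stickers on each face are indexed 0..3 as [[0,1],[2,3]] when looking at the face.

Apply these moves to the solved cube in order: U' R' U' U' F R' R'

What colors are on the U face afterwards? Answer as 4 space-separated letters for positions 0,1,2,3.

Answer: R B O G

Derivation:
After move 1 (U'): U=WWWW F=OOGG R=GGRR B=RRBB L=BBOO
After move 2 (R'): R=GRGR U=WBWR F=OWGW D=YOYG B=YRYB
After move 3 (U'): U=BRWW F=BBGW R=OWGR B=GRYB L=YROO
After move 4 (U'): U=RWBW F=YRGW R=BBGR B=OWYB L=GROO
After move 5 (F): F=GYWR U=RWOR R=BBWR D=GBYG L=GYOO
After move 6 (R'): R=BRBW U=RYOO F=GWWR D=GYYR B=GWBB
After move 7 (R'): R=RWBB U=RBOG F=GYWO D=GWYR B=RWYB
Query: U face = RBOG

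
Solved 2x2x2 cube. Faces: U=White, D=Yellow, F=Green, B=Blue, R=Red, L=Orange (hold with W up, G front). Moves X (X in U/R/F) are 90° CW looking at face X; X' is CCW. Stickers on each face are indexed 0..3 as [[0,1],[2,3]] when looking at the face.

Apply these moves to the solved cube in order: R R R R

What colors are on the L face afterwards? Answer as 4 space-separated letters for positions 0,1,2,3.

After move 1 (R): R=RRRR U=WGWG F=GYGY D=YBYB B=WBWB
After move 2 (R): R=RRRR U=WYWY F=GBGB D=YWYW B=GBGB
After move 3 (R): R=RRRR U=WBWB F=GWGW D=YGYG B=YBYB
After move 4 (R): R=RRRR U=WWWW F=GGGG D=YYYY B=BBBB
Query: L face = OOOO

Answer: O O O O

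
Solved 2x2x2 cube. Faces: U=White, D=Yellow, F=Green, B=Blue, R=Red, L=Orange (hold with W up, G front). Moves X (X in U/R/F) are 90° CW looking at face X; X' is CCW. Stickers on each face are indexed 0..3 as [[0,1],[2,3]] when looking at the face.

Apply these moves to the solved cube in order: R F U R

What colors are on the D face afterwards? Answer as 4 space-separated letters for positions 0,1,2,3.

After move 1 (R): R=RRRR U=WGWG F=GYGY D=YBYB B=WBWB
After move 2 (F): F=GGYY U=WGOO R=WRGR D=RRYB L=OYOB
After move 3 (U): U=OWOG F=WRYY R=WBGR B=OYWB L=GGOB
After move 4 (R): R=GWRB U=OROY F=WRYB D=RWYO B=GYWB
Query: D face = RWYO

Answer: R W Y O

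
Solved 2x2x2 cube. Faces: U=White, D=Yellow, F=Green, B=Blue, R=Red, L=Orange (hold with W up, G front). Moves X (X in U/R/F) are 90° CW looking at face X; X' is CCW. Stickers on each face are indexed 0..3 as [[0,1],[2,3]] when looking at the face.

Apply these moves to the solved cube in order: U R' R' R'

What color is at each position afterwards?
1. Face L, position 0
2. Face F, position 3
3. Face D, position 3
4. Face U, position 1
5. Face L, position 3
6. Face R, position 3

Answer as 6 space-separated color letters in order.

After move 1 (U): U=WWWW F=RRGG R=BBRR B=OOBB L=GGOO
After move 2 (R'): R=BRBR U=WBWO F=RWGW D=YRYG B=YOYB
After move 3 (R'): R=RRBB U=WYWY F=RBGO D=YWYW B=GORB
After move 4 (R'): R=RBRB U=WRWG F=RYGY D=YBYO B=WOWB
Query 1: L[0] = G
Query 2: F[3] = Y
Query 3: D[3] = O
Query 4: U[1] = R
Query 5: L[3] = O
Query 6: R[3] = B

Answer: G Y O R O B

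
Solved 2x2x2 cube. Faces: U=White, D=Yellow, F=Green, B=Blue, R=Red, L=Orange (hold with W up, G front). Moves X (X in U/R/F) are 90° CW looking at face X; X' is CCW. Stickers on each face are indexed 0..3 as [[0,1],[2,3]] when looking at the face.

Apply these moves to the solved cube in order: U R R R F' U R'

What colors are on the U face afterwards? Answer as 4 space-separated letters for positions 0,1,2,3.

After move 1 (U): U=WWWW F=RRGG R=BBRR B=OOBB L=GGOO
After move 2 (R): R=RBRB U=WRWG F=RYGY D=YBYO B=WOWB
After move 3 (R): R=RRBB U=WYWY F=RBGO D=YWYW B=GORB
After move 4 (R): R=BRBR U=WBWO F=RWGW D=YRYG B=YOYB
After move 5 (F'): F=WWRG U=WBBB R=RRYR D=GOYG L=GOOW
After move 6 (U): U=BWBB F=RRRG R=YOYR B=GOYB L=WWOW
After move 7 (R'): R=ORYY U=BYBG F=RWRB D=GRYG B=GOOB
Query: U face = BYBG

Answer: B Y B G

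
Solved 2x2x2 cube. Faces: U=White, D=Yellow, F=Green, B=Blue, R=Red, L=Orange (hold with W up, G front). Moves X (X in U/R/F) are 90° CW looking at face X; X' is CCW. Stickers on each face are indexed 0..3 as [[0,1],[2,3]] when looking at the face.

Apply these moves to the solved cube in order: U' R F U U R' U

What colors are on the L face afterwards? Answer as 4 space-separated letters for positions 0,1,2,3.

After move 1 (U'): U=WWWW F=OOGG R=GGRR B=RRBB L=BBOO
After move 2 (R): R=RGRG U=WOWG F=OYGY D=YBYR B=WRWB
After move 3 (F): F=GOYY U=WOOB R=WGGG D=RRYR L=BYOB
After move 4 (U): U=OWBO F=WGYY R=WRGG B=BYWB L=GOOB
After move 5 (U): U=BOOW F=WRYY R=BYGG B=GOWB L=WGOB
After move 6 (R'): R=YGBG U=BWOG F=WOYW D=RRYY B=RORB
After move 7 (U): U=OBGW F=YGYW R=ROBG B=WGRB L=WOOB
Query: L face = WOOB

Answer: W O O B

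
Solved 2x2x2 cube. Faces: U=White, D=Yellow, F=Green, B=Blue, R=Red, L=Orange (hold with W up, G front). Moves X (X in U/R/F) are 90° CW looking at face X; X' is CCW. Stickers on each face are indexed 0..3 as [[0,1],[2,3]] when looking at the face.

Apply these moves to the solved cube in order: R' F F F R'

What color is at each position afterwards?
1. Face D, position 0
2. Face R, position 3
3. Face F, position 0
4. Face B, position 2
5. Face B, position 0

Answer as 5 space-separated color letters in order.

Answer: O Y W O G

Derivation:
After move 1 (R'): R=RRRR U=WBWB F=GWGW D=YGYG B=YBYB
After move 2 (F): F=GGWW U=WBOO R=WRBR D=RRYG L=OYOG
After move 3 (F): F=WGWG U=WBGY R=OROR D=BWYG L=OROR
After move 4 (F): F=WWGG U=WBRR R=GRYR D=OOYG L=OBOW
After move 5 (R'): R=RRGY U=WYRY F=WBGR D=OWYG B=GBOB
Query 1: D[0] = O
Query 2: R[3] = Y
Query 3: F[0] = W
Query 4: B[2] = O
Query 5: B[0] = G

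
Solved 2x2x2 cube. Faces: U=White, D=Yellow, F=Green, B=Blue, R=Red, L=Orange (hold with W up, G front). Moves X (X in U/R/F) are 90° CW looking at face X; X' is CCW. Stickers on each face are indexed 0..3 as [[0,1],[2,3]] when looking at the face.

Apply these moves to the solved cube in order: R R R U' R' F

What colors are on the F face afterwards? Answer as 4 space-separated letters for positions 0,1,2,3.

After move 1 (R): R=RRRR U=WGWG F=GYGY D=YBYB B=WBWB
After move 2 (R): R=RRRR U=WYWY F=GBGB D=YWYW B=GBGB
After move 3 (R): R=RRRR U=WBWB F=GWGW D=YGYG B=YBYB
After move 4 (U'): U=BBWW F=OOGW R=GWRR B=RRYB L=YBOO
After move 5 (R'): R=WRGR U=BYWR F=OBGW D=YOYW B=GRGB
After move 6 (F): F=GOWB U=BYOB R=WRRR D=GWYW L=YYOO
Query: F face = GOWB

Answer: G O W B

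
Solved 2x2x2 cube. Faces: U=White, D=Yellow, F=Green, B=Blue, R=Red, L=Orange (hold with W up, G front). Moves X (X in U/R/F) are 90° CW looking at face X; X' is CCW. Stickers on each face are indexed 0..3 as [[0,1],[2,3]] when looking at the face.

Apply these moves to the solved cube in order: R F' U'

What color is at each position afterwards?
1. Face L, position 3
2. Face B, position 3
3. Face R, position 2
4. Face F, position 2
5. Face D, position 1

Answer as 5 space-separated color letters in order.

Answer: W B Y G O

Derivation:
After move 1 (R): R=RRRR U=WGWG F=GYGY D=YBYB B=WBWB
After move 2 (F'): F=YYGG U=WGRR R=BRYR D=OOYB L=OGOW
After move 3 (U'): U=GRWR F=OGGG R=YYYR B=BRWB L=WBOW
Query 1: L[3] = W
Query 2: B[3] = B
Query 3: R[2] = Y
Query 4: F[2] = G
Query 5: D[1] = O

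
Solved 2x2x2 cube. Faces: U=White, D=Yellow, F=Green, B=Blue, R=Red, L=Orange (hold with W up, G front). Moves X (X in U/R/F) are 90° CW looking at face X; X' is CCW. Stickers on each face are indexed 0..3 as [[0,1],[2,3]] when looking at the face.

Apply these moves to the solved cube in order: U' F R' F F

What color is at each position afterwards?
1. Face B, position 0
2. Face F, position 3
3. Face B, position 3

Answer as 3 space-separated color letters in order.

After move 1 (U'): U=WWWW F=OOGG R=GGRR B=RRBB L=BBOO
After move 2 (F): F=GOGO U=WWOB R=WGWR D=RGYY L=BYOY
After move 3 (R'): R=GRWW U=WBOR F=GWGB D=ROYO B=YRGB
After move 4 (F): F=GGBW U=WBYY R=ORRW D=WGYO L=BROO
After move 5 (F): F=BGWG U=WBOR R=YRYW D=ROYO L=BWOG
Query 1: B[0] = Y
Query 2: F[3] = G
Query 3: B[3] = B

Answer: Y G B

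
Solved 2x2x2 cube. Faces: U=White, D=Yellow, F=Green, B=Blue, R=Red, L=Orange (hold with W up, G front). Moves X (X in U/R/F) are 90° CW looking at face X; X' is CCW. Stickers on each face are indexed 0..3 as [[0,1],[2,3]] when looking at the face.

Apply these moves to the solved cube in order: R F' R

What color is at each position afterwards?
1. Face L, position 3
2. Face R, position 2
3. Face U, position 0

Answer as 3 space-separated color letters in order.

After move 1 (R): R=RRRR U=WGWG F=GYGY D=YBYB B=WBWB
After move 2 (F'): F=YYGG U=WGRR R=BRYR D=OOYB L=OGOW
After move 3 (R): R=YBRR U=WYRG F=YOGB D=OWYW B=RBGB
Query 1: L[3] = W
Query 2: R[2] = R
Query 3: U[0] = W

Answer: W R W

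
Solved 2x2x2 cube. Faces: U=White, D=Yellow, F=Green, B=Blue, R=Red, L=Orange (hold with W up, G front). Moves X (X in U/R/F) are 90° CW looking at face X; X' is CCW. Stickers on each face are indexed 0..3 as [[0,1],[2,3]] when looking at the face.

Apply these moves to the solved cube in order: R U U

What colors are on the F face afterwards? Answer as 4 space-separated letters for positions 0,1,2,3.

Answer: W B G Y

Derivation:
After move 1 (R): R=RRRR U=WGWG F=GYGY D=YBYB B=WBWB
After move 2 (U): U=WWGG F=RRGY R=WBRR B=OOWB L=GYOO
After move 3 (U): U=GWGW F=WBGY R=OORR B=GYWB L=RROO
Query: F face = WBGY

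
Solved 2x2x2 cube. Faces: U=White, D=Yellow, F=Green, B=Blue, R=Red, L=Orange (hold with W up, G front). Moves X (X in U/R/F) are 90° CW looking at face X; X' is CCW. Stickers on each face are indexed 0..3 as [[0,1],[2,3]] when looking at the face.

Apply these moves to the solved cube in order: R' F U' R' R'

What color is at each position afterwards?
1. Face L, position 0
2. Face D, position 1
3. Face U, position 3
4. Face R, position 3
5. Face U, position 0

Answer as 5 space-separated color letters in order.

After move 1 (R'): R=RRRR U=WBWB F=GWGW D=YGYG B=YBYB
After move 2 (F): F=GGWW U=WBOO R=WRBR D=RRYG L=OYOG
After move 3 (U'): U=BOWO F=OYWW R=GGBR B=WRYB L=YBOG
After move 4 (R'): R=GRGB U=BYWW F=OOWO D=RYYW B=GRRB
After move 5 (R'): R=RBGG U=BRWG F=OYWW D=ROYO B=WRYB
Query 1: L[0] = Y
Query 2: D[1] = O
Query 3: U[3] = G
Query 4: R[3] = G
Query 5: U[0] = B

Answer: Y O G G B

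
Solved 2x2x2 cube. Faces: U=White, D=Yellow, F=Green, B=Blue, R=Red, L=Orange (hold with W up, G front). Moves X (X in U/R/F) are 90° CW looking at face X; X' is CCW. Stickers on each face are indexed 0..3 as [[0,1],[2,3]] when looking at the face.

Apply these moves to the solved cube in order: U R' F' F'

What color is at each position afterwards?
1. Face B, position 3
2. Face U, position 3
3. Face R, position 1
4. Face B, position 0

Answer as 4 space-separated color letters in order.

Answer: B Y R Y

Derivation:
After move 1 (U): U=WWWW F=RRGG R=BBRR B=OOBB L=GGOO
After move 2 (R'): R=BRBR U=WBWO F=RWGW D=YRYG B=YOYB
After move 3 (F'): F=WWRG U=WBBB R=RRYR D=GOYG L=GOOW
After move 4 (F'): F=WGWR U=WBRY R=ORGR D=OWYG L=GBOB
Query 1: B[3] = B
Query 2: U[3] = Y
Query 3: R[1] = R
Query 4: B[0] = Y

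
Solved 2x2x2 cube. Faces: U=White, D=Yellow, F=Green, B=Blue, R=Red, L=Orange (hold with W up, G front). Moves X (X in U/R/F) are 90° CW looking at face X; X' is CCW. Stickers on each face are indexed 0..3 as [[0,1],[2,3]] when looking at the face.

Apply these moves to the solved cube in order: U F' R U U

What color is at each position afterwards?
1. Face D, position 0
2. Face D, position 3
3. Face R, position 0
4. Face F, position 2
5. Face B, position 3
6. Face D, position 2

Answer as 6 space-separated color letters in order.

Answer: G O G R B Y

Derivation:
After move 1 (U): U=WWWW F=RRGG R=BBRR B=OOBB L=GGOO
After move 2 (F'): F=RGRG U=WWBR R=YBYR D=GOYY L=GWOW
After move 3 (R): R=YYRB U=WGBG F=RORY D=GBYO B=ROWB
After move 4 (U): U=BWGG F=YYRY R=RORB B=GWWB L=ROOW
After move 5 (U): U=GBGW F=RORY R=GWRB B=ROWB L=YYOW
Query 1: D[0] = G
Query 2: D[3] = O
Query 3: R[0] = G
Query 4: F[2] = R
Query 5: B[3] = B
Query 6: D[2] = Y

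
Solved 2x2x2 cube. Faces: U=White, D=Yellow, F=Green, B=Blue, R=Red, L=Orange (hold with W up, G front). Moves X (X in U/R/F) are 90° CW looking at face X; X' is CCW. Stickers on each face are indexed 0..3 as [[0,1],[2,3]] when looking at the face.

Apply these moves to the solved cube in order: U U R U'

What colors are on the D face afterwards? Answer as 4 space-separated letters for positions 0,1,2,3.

Answer: Y B Y G

Derivation:
After move 1 (U): U=WWWW F=RRGG R=BBRR B=OOBB L=GGOO
After move 2 (U): U=WWWW F=BBGG R=OORR B=GGBB L=RROO
After move 3 (R): R=RORO U=WBWG F=BYGY D=YBYG B=WGWB
After move 4 (U'): U=BGWW F=RRGY R=BYRO B=ROWB L=WGOO
Query: D face = YBYG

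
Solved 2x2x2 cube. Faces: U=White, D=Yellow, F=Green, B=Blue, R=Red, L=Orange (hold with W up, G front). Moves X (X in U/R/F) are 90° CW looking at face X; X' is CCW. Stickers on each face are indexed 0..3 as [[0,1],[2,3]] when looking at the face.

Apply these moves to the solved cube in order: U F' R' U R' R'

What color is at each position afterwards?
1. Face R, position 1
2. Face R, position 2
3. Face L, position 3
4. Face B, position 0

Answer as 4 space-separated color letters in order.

After move 1 (U): U=WWWW F=RRGG R=BBRR B=OOBB L=GGOO
After move 2 (F'): F=RGRG U=WWBR R=YBYR D=GOYY L=GWOW
After move 3 (R'): R=BRYY U=WBBO F=RWRR D=GGYG B=YOOB
After move 4 (U): U=BWOB F=BRRR R=YOYY B=GWOB L=RWOW
After move 5 (R'): R=OYYY U=BOOG F=BWRB D=GRYR B=GWGB
After move 6 (R'): R=YYOY U=BGOG F=BORG D=GWYB B=RWRB
Query 1: R[1] = Y
Query 2: R[2] = O
Query 3: L[3] = W
Query 4: B[0] = R

Answer: Y O W R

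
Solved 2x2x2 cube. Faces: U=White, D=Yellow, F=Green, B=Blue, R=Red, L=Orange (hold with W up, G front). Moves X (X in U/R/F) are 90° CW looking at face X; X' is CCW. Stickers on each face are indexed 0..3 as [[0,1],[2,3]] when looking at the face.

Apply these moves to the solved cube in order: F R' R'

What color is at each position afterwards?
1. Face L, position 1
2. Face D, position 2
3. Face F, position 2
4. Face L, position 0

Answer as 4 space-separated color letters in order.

Answer: Y Y G O

Derivation:
After move 1 (F): F=GGGG U=WWOO R=WRWR D=RRYY L=OYOY
After move 2 (R'): R=RRWW U=WBOB F=GWGO D=RGYG B=YBRB
After move 3 (R'): R=RWRW U=WROY F=GBGB D=RWYO B=GBGB
Query 1: L[1] = Y
Query 2: D[2] = Y
Query 3: F[2] = G
Query 4: L[0] = O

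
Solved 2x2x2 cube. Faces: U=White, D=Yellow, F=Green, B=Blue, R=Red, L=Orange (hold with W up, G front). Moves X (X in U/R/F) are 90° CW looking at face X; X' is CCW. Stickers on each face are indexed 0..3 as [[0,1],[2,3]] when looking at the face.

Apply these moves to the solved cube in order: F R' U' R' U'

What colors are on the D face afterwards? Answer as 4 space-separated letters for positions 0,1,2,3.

After move 1 (F): F=GGGG U=WWOO R=WRWR D=RRYY L=OYOY
After move 2 (R'): R=RRWW U=WBOB F=GWGO D=RGYG B=YBRB
After move 3 (U'): U=BBWO F=OYGO R=GWWW B=RRRB L=YBOY
After move 4 (R'): R=WWGW U=BRWR F=OBGO D=RYYO B=GRGB
After move 5 (U'): U=RRBW F=YBGO R=OBGW B=WWGB L=GROY
Query: D face = RYYO

Answer: R Y Y O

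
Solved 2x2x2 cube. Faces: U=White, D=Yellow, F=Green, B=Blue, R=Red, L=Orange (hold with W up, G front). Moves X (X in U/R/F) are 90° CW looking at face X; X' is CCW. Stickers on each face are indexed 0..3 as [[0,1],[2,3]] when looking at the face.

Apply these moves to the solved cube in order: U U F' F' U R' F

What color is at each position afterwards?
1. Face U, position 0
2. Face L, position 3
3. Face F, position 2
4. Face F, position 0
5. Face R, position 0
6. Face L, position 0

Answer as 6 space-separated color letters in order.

After move 1 (U): U=WWWW F=RRGG R=BBRR B=OOBB L=GGOO
After move 2 (U): U=WWWW F=BBGG R=OORR B=GGBB L=RROO
After move 3 (F'): F=BGBG U=WWOR R=YOYR D=ROYY L=RWOW
After move 4 (F'): F=GGBB U=WWYY R=OORR D=WWYY L=RROO
After move 5 (U): U=YWYW F=OOBB R=GGRR B=RRBB L=GGOO
After move 6 (R'): R=GRGR U=YBYR F=OWBW D=WOYB B=YRWB
After move 7 (F): F=BOWW U=YBOG R=YRRR D=GGYB L=GWOO
Query 1: U[0] = Y
Query 2: L[3] = O
Query 3: F[2] = W
Query 4: F[0] = B
Query 5: R[0] = Y
Query 6: L[0] = G

Answer: Y O W B Y G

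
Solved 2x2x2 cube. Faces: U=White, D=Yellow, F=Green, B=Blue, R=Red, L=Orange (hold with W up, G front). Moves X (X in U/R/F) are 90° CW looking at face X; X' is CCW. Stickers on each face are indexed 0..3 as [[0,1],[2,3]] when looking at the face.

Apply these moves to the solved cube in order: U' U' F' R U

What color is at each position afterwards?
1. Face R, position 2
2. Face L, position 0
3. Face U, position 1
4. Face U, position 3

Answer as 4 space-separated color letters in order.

Answer: R B W G

Derivation:
After move 1 (U'): U=WWWW F=OOGG R=GGRR B=RRBB L=BBOO
After move 2 (U'): U=WWWW F=BBGG R=OORR B=GGBB L=RROO
After move 3 (F'): F=BGBG U=WWOR R=YOYR D=ROYY L=RWOW
After move 4 (R): R=YYRO U=WGOG F=BOBY D=RBYG B=RGWB
After move 5 (U): U=OWGG F=YYBY R=RGRO B=RWWB L=BOOW
Query 1: R[2] = R
Query 2: L[0] = B
Query 3: U[1] = W
Query 4: U[3] = G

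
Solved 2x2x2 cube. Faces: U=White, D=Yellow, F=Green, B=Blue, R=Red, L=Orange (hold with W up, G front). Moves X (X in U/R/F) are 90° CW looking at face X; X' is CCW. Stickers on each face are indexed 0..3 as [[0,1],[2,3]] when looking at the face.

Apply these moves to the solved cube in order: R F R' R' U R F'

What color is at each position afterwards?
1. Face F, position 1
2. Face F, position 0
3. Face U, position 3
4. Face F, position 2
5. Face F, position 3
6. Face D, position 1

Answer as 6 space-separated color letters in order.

After move 1 (R): R=RRRR U=WGWG F=GYGY D=YBYB B=WBWB
After move 2 (F): F=GGYY U=WGOO R=WRGR D=RRYB L=OYOB
After move 3 (R'): R=RRWG U=WWOW F=GGYO D=RGYY B=BBRB
After move 4 (R'): R=RGRW U=WROB F=GWYW D=RGYO B=YBGB
After move 5 (U): U=OWBR F=RGYW R=YBRW B=OYGB L=GWOB
After move 6 (R): R=RYWB U=OGBW F=RGYO D=RGYO B=RYWB
After move 7 (F'): F=GORY U=OGRW R=GYRB D=WBYO L=GWOB
Query 1: F[1] = O
Query 2: F[0] = G
Query 3: U[3] = W
Query 4: F[2] = R
Query 5: F[3] = Y
Query 6: D[1] = B

Answer: O G W R Y B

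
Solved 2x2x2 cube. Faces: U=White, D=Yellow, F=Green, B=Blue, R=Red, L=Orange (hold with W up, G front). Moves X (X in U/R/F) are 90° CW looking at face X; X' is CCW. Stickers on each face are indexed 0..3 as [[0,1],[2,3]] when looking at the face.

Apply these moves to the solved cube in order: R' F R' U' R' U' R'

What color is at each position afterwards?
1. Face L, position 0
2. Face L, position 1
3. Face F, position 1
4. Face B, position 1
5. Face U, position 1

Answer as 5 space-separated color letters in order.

Answer: W R R B G

Derivation:
After move 1 (R'): R=RRRR U=WBWB F=GWGW D=YGYG B=YBYB
After move 2 (F): F=GGWW U=WBOO R=WRBR D=RRYG L=OYOG
After move 3 (R'): R=RRWB U=WYOY F=GBWO D=RGYW B=GBRB
After move 4 (U'): U=YYWO F=OYWO R=GBWB B=RRRB L=GBOG
After move 5 (R'): R=BBGW U=YRWR F=OYWO D=RYYO B=WRGB
After move 6 (U'): U=RRYW F=GBWO R=OYGW B=BBGB L=WROG
After move 7 (R'): R=YWOG U=RGYB F=GRWW D=RBYO B=OBYB
Query 1: L[0] = W
Query 2: L[1] = R
Query 3: F[1] = R
Query 4: B[1] = B
Query 5: U[1] = G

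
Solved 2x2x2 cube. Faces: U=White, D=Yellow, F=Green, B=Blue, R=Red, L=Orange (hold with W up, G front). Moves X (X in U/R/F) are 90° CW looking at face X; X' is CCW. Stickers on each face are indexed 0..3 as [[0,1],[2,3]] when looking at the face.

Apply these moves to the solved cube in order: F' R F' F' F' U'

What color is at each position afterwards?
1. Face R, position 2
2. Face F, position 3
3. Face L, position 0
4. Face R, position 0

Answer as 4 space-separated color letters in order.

After move 1 (F'): F=GGGG U=WWRR R=YRYR D=OOYY L=OWOW
After move 2 (R): R=YYRR U=WGRG F=GOGY D=OBYB B=RBWB
After move 3 (F'): F=OYGG U=WGYR R=BYOR D=WWYB L=OGOR
After move 4 (F'): F=YGOG U=WGBO R=WYWR D=GRYB L=OROY
After move 5 (F'): F=GGYO U=WGWW R=RYGR D=RYYB L=OOOB
After move 6 (U'): U=GWWW F=OOYO R=GGGR B=RYWB L=RBOB
Query 1: R[2] = G
Query 2: F[3] = O
Query 3: L[0] = R
Query 4: R[0] = G

Answer: G O R G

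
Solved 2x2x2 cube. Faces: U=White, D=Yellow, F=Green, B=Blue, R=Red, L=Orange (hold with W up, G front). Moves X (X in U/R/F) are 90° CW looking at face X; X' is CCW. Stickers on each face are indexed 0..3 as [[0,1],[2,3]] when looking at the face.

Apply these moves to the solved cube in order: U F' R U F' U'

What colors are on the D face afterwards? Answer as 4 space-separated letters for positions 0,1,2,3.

After move 1 (U): U=WWWW F=RRGG R=BBRR B=OOBB L=GGOO
After move 2 (F'): F=RGRG U=WWBR R=YBYR D=GOYY L=GWOW
After move 3 (R): R=YYRB U=WGBG F=RORY D=GBYO B=ROWB
After move 4 (U): U=BWGG F=YYRY R=RORB B=GWWB L=ROOW
After move 5 (F'): F=YYYR U=BWRR R=BOGB D=OWYO L=RGOG
After move 6 (U'): U=WRBR F=RGYR R=YYGB B=BOWB L=GWOG
Query: D face = OWYO

Answer: O W Y O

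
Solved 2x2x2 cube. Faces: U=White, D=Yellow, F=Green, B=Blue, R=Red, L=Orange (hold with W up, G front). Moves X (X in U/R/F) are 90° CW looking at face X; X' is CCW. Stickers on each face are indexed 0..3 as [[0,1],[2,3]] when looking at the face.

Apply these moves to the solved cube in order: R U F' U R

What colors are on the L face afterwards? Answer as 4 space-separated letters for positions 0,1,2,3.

After move 1 (R): R=RRRR U=WGWG F=GYGY D=YBYB B=WBWB
After move 2 (U): U=WWGG F=RRGY R=WBRR B=OOWB L=GYOO
After move 3 (F'): F=RYRG U=WWWR R=BBYR D=YOYB L=GGOG
After move 4 (U): U=WWRW F=BBRG R=OOYR B=GGWB L=RYOG
After move 5 (R): R=YORO U=WBRG F=BORB D=YWYG B=WGWB
Query: L face = RYOG

Answer: R Y O G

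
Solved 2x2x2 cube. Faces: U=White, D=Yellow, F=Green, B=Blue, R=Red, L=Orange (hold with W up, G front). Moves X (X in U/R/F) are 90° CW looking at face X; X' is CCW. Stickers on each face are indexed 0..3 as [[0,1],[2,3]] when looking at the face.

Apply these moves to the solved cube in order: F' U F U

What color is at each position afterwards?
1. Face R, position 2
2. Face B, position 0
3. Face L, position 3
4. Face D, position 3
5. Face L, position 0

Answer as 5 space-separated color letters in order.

Answer: W G O Y G

Derivation:
After move 1 (F'): F=GGGG U=WWRR R=YRYR D=OOYY L=OWOW
After move 2 (U): U=RWRW F=YRGG R=BBYR B=OWBB L=GGOW
After move 3 (F): F=GYGR U=RWWG R=RBWR D=YBYY L=GOOO
After move 4 (U): U=WRGW F=RBGR R=OWWR B=GOBB L=GYOO
Query 1: R[2] = W
Query 2: B[0] = G
Query 3: L[3] = O
Query 4: D[3] = Y
Query 5: L[0] = G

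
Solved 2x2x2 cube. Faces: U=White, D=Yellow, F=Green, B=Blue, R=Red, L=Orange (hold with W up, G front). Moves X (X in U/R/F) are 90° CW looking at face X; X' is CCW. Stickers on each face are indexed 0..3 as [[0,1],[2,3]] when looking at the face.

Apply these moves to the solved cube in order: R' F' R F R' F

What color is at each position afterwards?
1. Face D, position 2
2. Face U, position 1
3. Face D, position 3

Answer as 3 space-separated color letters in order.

Answer: Y B O

Derivation:
After move 1 (R'): R=RRRR U=WBWB F=GWGW D=YGYG B=YBYB
After move 2 (F'): F=WWGG U=WBRR R=GRYR D=OOYG L=OBOW
After move 3 (R): R=YGRR U=WWRG F=WOGG D=OYYY B=RBBB
After move 4 (F): F=GWGO U=WWWB R=RGGR D=RYYY L=OOOY
After move 5 (R'): R=GRRG U=WBWR F=GWGB D=RWYO B=YBYB
After move 6 (F): F=GGBW U=WBYO R=WRRG D=RGYO L=OROW
Query 1: D[2] = Y
Query 2: U[1] = B
Query 3: D[3] = O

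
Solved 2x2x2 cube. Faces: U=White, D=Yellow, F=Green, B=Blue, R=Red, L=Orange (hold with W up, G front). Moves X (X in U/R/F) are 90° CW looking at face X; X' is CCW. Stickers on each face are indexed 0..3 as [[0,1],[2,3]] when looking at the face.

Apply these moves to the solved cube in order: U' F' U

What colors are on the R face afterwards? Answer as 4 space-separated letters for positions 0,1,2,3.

Answer: R R Y R

Derivation:
After move 1 (U'): U=WWWW F=OOGG R=GGRR B=RRBB L=BBOO
After move 2 (F'): F=OGOG U=WWGR R=YGYR D=BOYY L=BWOW
After move 3 (U): U=GWRW F=YGOG R=RRYR B=BWBB L=OGOW
Query: R face = RRYR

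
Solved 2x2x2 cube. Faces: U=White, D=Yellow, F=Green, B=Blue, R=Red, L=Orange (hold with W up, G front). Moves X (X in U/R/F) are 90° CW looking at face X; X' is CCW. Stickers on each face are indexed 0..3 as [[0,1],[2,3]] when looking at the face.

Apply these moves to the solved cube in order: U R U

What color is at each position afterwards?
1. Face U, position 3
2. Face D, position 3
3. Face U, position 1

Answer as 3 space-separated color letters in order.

After move 1 (U): U=WWWW F=RRGG R=BBRR B=OOBB L=GGOO
After move 2 (R): R=RBRB U=WRWG F=RYGY D=YBYO B=WOWB
After move 3 (U): U=WWGR F=RBGY R=WORB B=GGWB L=RYOO
Query 1: U[3] = R
Query 2: D[3] = O
Query 3: U[1] = W

Answer: R O W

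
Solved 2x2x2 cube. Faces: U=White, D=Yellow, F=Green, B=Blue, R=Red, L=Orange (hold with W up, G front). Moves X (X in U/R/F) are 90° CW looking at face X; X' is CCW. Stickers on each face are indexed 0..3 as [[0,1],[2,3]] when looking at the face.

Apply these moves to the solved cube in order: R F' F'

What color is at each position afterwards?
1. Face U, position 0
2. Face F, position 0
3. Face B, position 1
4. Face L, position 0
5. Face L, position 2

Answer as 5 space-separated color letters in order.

After move 1 (R): R=RRRR U=WGWG F=GYGY D=YBYB B=WBWB
After move 2 (F'): F=YYGG U=WGRR R=BRYR D=OOYB L=OGOW
After move 3 (F'): F=YGYG U=WGBY R=OROR D=GWYB L=OROR
Query 1: U[0] = W
Query 2: F[0] = Y
Query 3: B[1] = B
Query 4: L[0] = O
Query 5: L[2] = O

Answer: W Y B O O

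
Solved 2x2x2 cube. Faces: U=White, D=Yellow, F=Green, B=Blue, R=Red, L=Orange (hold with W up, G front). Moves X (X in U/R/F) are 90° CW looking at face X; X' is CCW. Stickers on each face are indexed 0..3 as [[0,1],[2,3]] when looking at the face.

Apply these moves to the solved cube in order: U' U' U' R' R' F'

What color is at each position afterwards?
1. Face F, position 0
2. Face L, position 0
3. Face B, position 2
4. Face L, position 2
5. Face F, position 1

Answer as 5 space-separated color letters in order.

After move 1 (U'): U=WWWW F=OOGG R=GGRR B=RRBB L=BBOO
After move 2 (U'): U=WWWW F=BBGG R=OORR B=GGBB L=RROO
After move 3 (U'): U=WWWW F=RRGG R=BBRR B=OOBB L=GGOO
After move 4 (R'): R=BRBR U=WBWO F=RWGW D=YRYG B=YOYB
After move 5 (R'): R=RRBB U=WYWY F=RBGO D=YWYW B=GORB
After move 6 (F'): F=BORG U=WYRB R=WRYB D=GOYW L=GYOW
Query 1: F[0] = B
Query 2: L[0] = G
Query 3: B[2] = R
Query 4: L[2] = O
Query 5: F[1] = O

Answer: B G R O O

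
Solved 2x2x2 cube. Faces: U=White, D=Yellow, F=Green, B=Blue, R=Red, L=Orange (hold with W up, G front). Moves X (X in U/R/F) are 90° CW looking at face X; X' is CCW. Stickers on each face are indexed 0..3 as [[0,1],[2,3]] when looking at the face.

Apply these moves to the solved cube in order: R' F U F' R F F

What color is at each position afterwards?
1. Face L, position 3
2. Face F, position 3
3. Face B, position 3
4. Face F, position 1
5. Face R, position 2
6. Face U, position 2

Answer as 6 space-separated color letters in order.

Answer: R R B W B Y

Derivation:
After move 1 (R'): R=RRRR U=WBWB F=GWGW D=YGYG B=YBYB
After move 2 (F): F=GGWW U=WBOO R=WRBR D=RRYG L=OYOG
After move 3 (U): U=OWOB F=WRWW R=YBBR B=OYYB L=GGOG
After move 4 (F'): F=RWWW U=OWYB R=RBRR D=GGYG L=GBOO
After move 5 (R): R=RRRB U=OWYW F=RGWG D=GYYO B=BYWB
After move 6 (F): F=WRGG U=OWOB R=YRWB D=RRYO L=GGOY
After move 7 (F): F=GWGR U=OWYG R=ORBB D=WYYO L=GROR
Query 1: L[3] = R
Query 2: F[3] = R
Query 3: B[3] = B
Query 4: F[1] = W
Query 5: R[2] = B
Query 6: U[2] = Y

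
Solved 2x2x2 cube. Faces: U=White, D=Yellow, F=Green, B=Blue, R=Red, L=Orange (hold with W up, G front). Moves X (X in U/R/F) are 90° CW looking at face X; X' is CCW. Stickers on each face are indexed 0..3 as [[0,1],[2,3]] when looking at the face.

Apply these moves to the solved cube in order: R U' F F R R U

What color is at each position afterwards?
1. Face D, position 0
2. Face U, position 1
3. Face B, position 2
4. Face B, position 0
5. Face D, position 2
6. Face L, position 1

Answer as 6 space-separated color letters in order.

Answer: W G G W Y W

Derivation:
After move 1 (R): R=RRRR U=WGWG F=GYGY D=YBYB B=WBWB
After move 2 (U'): U=GGWW F=OOGY R=GYRR B=RRWB L=WBOO
After move 3 (F): F=GOYO U=GGOB R=WYWR D=RGYB L=WYOB
After move 4 (F): F=YGOO U=GGBY R=OYBR D=WWYB L=WROG
After move 5 (R): R=BORY U=GGBO F=YWOB D=WWYR B=YRGB
After move 6 (R): R=RBYO U=GWBB F=YWOR D=WGYY B=ORGB
After move 7 (U): U=BGBW F=RBOR R=ORYO B=WRGB L=YWOG
Query 1: D[0] = W
Query 2: U[1] = G
Query 3: B[2] = G
Query 4: B[0] = W
Query 5: D[2] = Y
Query 6: L[1] = W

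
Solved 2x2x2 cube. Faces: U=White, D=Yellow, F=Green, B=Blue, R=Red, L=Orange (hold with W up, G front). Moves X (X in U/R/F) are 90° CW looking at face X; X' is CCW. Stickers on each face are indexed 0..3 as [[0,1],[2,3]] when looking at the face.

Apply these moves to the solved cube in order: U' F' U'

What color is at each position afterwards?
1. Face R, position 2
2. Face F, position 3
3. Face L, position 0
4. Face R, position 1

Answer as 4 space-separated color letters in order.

Answer: Y G R G

Derivation:
After move 1 (U'): U=WWWW F=OOGG R=GGRR B=RRBB L=BBOO
After move 2 (F'): F=OGOG U=WWGR R=YGYR D=BOYY L=BWOW
After move 3 (U'): U=WRWG F=BWOG R=OGYR B=YGBB L=RROW
Query 1: R[2] = Y
Query 2: F[3] = G
Query 3: L[0] = R
Query 4: R[1] = G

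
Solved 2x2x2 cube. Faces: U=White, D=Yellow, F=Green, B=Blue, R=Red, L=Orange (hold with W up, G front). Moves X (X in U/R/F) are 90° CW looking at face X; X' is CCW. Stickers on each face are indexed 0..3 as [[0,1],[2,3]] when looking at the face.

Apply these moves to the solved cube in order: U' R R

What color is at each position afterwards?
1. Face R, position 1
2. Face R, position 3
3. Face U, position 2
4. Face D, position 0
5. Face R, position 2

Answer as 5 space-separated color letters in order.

Answer: R G W Y G

Derivation:
After move 1 (U'): U=WWWW F=OOGG R=GGRR B=RRBB L=BBOO
After move 2 (R): R=RGRG U=WOWG F=OYGY D=YBYR B=WRWB
After move 3 (R): R=RRGG U=WYWY F=OBGR D=YWYW B=GROB
Query 1: R[1] = R
Query 2: R[3] = G
Query 3: U[2] = W
Query 4: D[0] = Y
Query 5: R[2] = G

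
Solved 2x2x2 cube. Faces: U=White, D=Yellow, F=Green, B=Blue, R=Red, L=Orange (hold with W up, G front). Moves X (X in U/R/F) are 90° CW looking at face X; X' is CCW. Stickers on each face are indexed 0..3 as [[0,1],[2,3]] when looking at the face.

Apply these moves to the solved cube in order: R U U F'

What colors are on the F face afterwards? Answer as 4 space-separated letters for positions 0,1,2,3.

After move 1 (R): R=RRRR U=WGWG F=GYGY D=YBYB B=WBWB
After move 2 (U): U=WWGG F=RRGY R=WBRR B=OOWB L=GYOO
After move 3 (U): U=GWGW F=WBGY R=OORR B=GYWB L=RROO
After move 4 (F'): F=BYWG U=GWOR R=BOYR D=ROYB L=RWOG
Query: F face = BYWG

Answer: B Y W G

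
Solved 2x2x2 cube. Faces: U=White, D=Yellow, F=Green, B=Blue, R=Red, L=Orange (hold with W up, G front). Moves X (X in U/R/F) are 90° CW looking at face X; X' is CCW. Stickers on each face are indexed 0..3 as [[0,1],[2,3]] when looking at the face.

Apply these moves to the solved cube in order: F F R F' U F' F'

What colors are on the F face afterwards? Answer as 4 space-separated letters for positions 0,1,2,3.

After move 1 (F): F=GGGG U=WWOO R=WRWR D=RRYY L=OYOY
After move 2 (F): F=GGGG U=WWYY R=OROR D=WWYY L=OROR
After move 3 (R): R=OORR U=WGYG F=GWGY D=WBYB B=YBWB
After move 4 (F'): F=WYGG U=WGOR R=BOWR D=RRYB L=OGOY
After move 5 (U): U=OWRG F=BOGG R=YBWR B=OGWB L=WYOY
After move 6 (F'): F=OGBG U=OWYW R=RBRR D=YYYB L=WGOR
After move 7 (F'): F=GGOB U=OWRR R=YBYR D=GRYB L=WWOY
Query: F face = GGOB

Answer: G G O B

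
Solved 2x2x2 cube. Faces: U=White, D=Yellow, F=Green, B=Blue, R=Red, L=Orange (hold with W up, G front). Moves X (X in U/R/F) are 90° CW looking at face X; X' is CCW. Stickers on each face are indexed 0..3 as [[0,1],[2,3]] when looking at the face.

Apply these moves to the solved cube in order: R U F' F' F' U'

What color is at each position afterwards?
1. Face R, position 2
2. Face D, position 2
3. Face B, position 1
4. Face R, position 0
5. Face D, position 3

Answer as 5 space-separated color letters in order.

Answer: G Y B G B

Derivation:
After move 1 (R): R=RRRR U=WGWG F=GYGY D=YBYB B=WBWB
After move 2 (U): U=WWGG F=RRGY R=WBRR B=OOWB L=GYOO
After move 3 (F'): F=RYRG U=WWWR R=BBYR D=YOYB L=GGOG
After move 4 (F'): F=YGRR U=WWBY R=OBYR D=GGYB L=GROW
After move 5 (F'): F=GRYR U=WWOY R=GBGR D=RWYB L=GYOB
After move 6 (U'): U=WYWO F=GYYR R=GRGR B=GBWB L=OOOB
Query 1: R[2] = G
Query 2: D[2] = Y
Query 3: B[1] = B
Query 4: R[0] = G
Query 5: D[3] = B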